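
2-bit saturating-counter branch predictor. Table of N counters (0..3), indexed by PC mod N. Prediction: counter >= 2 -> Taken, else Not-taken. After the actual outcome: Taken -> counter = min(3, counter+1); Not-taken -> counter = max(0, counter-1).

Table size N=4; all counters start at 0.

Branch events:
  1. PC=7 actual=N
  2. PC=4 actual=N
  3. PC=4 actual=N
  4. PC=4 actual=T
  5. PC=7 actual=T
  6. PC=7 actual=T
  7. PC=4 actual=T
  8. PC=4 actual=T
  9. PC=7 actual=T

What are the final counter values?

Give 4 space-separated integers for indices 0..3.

Answer: 3 0 0 3

Derivation:
Ev 1: PC=7 idx=3 pred=N actual=N -> ctr[3]=0
Ev 2: PC=4 idx=0 pred=N actual=N -> ctr[0]=0
Ev 3: PC=4 idx=0 pred=N actual=N -> ctr[0]=0
Ev 4: PC=4 idx=0 pred=N actual=T -> ctr[0]=1
Ev 5: PC=7 idx=3 pred=N actual=T -> ctr[3]=1
Ev 6: PC=7 idx=3 pred=N actual=T -> ctr[3]=2
Ev 7: PC=4 idx=0 pred=N actual=T -> ctr[0]=2
Ev 8: PC=4 idx=0 pred=T actual=T -> ctr[0]=3
Ev 9: PC=7 idx=3 pred=T actual=T -> ctr[3]=3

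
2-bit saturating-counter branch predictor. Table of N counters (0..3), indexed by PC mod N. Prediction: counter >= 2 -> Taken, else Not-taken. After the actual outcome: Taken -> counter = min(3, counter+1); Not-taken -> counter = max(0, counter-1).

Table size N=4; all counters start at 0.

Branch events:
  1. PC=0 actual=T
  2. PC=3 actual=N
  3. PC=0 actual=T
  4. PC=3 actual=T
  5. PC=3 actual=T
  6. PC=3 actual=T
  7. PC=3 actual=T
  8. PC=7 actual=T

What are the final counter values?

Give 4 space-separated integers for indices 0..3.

Ev 1: PC=0 idx=0 pred=N actual=T -> ctr[0]=1
Ev 2: PC=3 idx=3 pred=N actual=N -> ctr[3]=0
Ev 3: PC=0 idx=0 pred=N actual=T -> ctr[0]=2
Ev 4: PC=3 idx=3 pred=N actual=T -> ctr[3]=1
Ev 5: PC=3 idx=3 pred=N actual=T -> ctr[3]=2
Ev 6: PC=3 idx=3 pred=T actual=T -> ctr[3]=3
Ev 7: PC=3 idx=3 pred=T actual=T -> ctr[3]=3
Ev 8: PC=7 idx=3 pred=T actual=T -> ctr[3]=3

Answer: 2 0 0 3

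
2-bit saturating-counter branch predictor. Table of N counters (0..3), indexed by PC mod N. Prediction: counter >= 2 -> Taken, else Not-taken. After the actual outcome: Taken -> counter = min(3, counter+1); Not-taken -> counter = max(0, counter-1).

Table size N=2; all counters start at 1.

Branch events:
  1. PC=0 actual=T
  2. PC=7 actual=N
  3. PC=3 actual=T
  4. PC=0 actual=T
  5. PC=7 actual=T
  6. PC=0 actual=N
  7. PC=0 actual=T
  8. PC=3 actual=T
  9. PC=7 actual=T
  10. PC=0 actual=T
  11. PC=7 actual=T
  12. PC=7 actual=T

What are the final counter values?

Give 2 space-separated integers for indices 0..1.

Ev 1: PC=0 idx=0 pred=N actual=T -> ctr[0]=2
Ev 2: PC=7 idx=1 pred=N actual=N -> ctr[1]=0
Ev 3: PC=3 idx=1 pred=N actual=T -> ctr[1]=1
Ev 4: PC=0 idx=0 pred=T actual=T -> ctr[0]=3
Ev 5: PC=7 idx=1 pred=N actual=T -> ctr[1]=2
Ev 6: PC=0 idx=0 pred=T actual=N -> ctr[0]=2
Ev 7: PC=0 idx=0 pred=T actual=T -> ctr[0]=3
Ev 8: PC=3 idx=1 pred=T actual=T -> ctr[1]=3
Ev 9: PC=7 idx=1 pred=T actual=T -> ctr[1]=3
Ev 10: PC=0 idx=0 pred=T actual=T -> ctr[0]=3
Ev 11: PC=7 idx=1 pred=T actual=T -> ctr[1]=3
Ev 12: PC=7 idx=1 pred=T actual=T -> ctr[1]=3

Answer: 3 3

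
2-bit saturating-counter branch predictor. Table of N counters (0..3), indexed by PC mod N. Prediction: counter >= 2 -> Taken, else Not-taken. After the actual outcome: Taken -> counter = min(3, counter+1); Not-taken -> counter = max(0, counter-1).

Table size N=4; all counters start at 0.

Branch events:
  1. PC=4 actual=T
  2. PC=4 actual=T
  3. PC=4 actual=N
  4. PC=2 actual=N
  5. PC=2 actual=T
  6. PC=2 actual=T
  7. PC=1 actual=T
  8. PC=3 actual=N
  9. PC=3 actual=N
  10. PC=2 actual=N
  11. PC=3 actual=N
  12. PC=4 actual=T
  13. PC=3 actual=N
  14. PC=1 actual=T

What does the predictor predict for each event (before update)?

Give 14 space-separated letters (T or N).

Ev 1: PC=4 idx=0 pred=N actual=T -> ctr[0]=1
Ev 2: PC=4 idx=0 pred=N actual=T -> ctr[0]=2
Ev 3: PC=4 idx=0 pred=T actual=N -> ctr[0]=1
Ev 4: PC=2 idx=2 pred=N actual=N -> ctr[2]=0
Ev 5: PC=2 idx=2 pred=N actual=T -> ctr[2]=1
Ev 6: PC=2 idx=2 pred=N actual=T -> ctr[2]=2
Ev 7: PC=1 idx=1 pred=N actual=T -> ctr[1]=1
Ev 8: PC=3 idx=3 pred=N actual=N -> ctr[3]=0
Ev 9: PC=3 idx=3 pred=N actual=N -> ctr[3]=0
Ev 10: PC=2 idx=2 pred=T actual=N -> ctr[2]=1
Ev 11: PC=3 idx=3 pred=N actual=N -> ctr[3]=0
Ev 12: PC=4 idx=0 pred=N actual=T -> ctr[0]=2
Ev 13: PC=3 idx=3 pred=N actual=N -> ctr[3]=0
Ev 14: PC=1 idx=1 pred=N actual=T -> ctr[1]=2

Answer: N N T N N N N N N T N N N N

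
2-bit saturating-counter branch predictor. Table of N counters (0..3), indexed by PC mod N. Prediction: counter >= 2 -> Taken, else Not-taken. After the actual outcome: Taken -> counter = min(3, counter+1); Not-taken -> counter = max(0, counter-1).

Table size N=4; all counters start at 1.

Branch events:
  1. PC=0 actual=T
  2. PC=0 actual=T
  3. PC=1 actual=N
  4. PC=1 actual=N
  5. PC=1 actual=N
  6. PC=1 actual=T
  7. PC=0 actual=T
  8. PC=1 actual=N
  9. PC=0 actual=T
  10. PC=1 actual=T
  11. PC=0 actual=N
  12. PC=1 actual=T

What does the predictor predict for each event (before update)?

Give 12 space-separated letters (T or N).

Answer: N T N N N N T N T N T N

Derivation:
Ev 1: PC=0 idx=0 pred=N actual=T -> ctr[0]=2
Ev 2: PC=0 idx=0 pred=T actual=T -> ctr[0]=3
Ev 3: PC=1 idx=1 pred=N actual=N -> ctr[1]=0
Ev 4: PC=1 idx=1 pred=N actual=N -> ctr[1]=0
Ev 5: PC=1 idx=1 pred=N actual=N -> ctr[1]=0
Ev 6: PC=1 idx=1 pred=N actual=T -> ctr[1]=1
Ev 7: PC=0 idx=0 pred=T actual=T -> ctr[0]=3
Ev 8: PC=1 idx=1 pred=N actual=N -> ctr[1]=0
Ev 9: PC=0 idx=0 pred=T actual=T -> ctr[0]=3
Ev 10: PC=1 idx=1 pred=N actual=T -> ctr[1]=1
Ev 11: PC=0 idx=0 pred=T actual=N -> ctr[0]=2
Ev 12: PC=1 idx=1 pred=N actual=T -> ctr[1]=2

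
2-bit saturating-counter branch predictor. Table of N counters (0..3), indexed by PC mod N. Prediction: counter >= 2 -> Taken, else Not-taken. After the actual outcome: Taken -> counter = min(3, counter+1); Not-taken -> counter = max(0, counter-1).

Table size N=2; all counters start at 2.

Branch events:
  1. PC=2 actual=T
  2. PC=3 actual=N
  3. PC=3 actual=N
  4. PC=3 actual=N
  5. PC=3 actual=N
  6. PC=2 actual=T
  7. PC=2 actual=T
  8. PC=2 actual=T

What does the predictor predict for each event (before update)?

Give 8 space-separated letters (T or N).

Answer: T T N N N T T T

Derivation:
Ev 1: PC=2 idx=0 pred=T actual=T -> ctr[0]=3
Ev 2: PC=3 idx=1 pred=T actual=N -> ctr[1]=1
Ev 3: PC=3 idx=1 pred=N actual=N -> ctr[1]=0
Ev 4: PC=3 idx=1 pred=N actual=N -> ctr[1]=0
Ev 5: PC=3 idx=1 pred=N actual=N -> ctr[1]=0
Ev 6: PC=2 idx=0 pred=T actual=T -> ctr[0]=3
Ev 7: PC=2 idx=0 pred=T actual=T -> ctr[0]=3
Ev 8: PC=2 idx=0 pred=T actual=T -> ctr[0]=3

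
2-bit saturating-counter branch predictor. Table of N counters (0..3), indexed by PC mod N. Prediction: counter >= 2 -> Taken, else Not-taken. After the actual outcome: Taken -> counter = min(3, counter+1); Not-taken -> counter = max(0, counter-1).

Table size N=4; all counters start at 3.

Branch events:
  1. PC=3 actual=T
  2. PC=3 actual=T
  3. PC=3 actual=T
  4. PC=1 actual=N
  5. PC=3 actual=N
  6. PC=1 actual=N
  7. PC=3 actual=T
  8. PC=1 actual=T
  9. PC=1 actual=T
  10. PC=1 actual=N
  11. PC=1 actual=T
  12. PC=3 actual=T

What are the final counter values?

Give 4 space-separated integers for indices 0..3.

Answer: 3 3 3 3

Derivation:
Ev 1: PC=3 idx=3 pred=T actual=T -> ctr[3]=3
Ev 2: PC=3 idx=3 pred=T actual=T -> ctr[3]=3
Ev 3: PC=3 idx=3 pred=T actual=T -> ctr[3]=3
Ev 4: PC=1 idx=1 pred=T actual=N -> ctr[1]=2
Ev 5: PC=3 idx=3 pred=T actual=N -> ctr[3]=2
Ev 6: PC=1 idx=1 pred=T actual=N -> ctr[1]=1
Ev 7: PC=3 idx=3 pred=T actual=T -> ctr[3]=3
Ev 8: PC=1 idx=1 pred=N actual=T -> ctr[1]=2
Ev 9: PC=1 idx=1 pred=T actual=T -> ctr[1]=3
Ev 10: PC=1 idx=1 pred=T actual=N -> ctr[1]=2
Ev 11: PC=1 idx=1 pred=T actual=T -> ctr[1]=3
Ev 12: PC=3 idx=3 pred=T actual=T -> ctr[3]=3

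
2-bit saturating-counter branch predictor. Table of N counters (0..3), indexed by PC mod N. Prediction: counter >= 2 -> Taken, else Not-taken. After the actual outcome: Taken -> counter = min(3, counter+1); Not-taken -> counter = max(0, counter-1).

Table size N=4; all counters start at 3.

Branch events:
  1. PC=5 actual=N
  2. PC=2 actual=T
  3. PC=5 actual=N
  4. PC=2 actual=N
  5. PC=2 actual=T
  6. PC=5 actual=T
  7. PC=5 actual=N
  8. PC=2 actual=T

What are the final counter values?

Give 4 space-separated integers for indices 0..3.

Ev 1: PC=5 idx=1 pred=T actual=N -> ctr[1]=2
Ev 2: PC=2 idx=2 pred=T actual=T -> ctr[2]=3
Ev 3: PC=5 idx=1 pred=T actual=N -> ctr[1]=1
Ev 4: PC=2 idx=2 pred=T actual=N -> ctr[2]=2
Ev 5: PC=2 idx=2 pred=T actual=T -> ctr[2]=3
Ev 6: PC=5 idx=1 pred=N actual=T -> ctr[1]=2
Ev 7: PC=5 idx=1 pred=T actual=N -> ctr[1]=1
Ev 8: PC=2 idx=2 pred=T actual=T -> ctr[2]=3

Answer: 3 1 3 3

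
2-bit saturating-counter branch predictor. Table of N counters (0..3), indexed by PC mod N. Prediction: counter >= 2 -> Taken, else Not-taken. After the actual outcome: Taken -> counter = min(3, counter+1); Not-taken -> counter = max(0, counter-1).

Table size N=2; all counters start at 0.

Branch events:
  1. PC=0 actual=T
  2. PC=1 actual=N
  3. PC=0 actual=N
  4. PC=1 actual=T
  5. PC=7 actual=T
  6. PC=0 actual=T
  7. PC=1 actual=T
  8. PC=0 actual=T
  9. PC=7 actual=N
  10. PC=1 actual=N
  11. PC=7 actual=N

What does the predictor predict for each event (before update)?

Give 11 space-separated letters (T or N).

Answer: N N N N N N T N T T N

Derivation:
Ev 1: PC=0 idx=0 pred=N actual=T -> ctr[0]=1
Ev 2: PC=1 idx=1 pred=N actual=N -> ctr[1]=0
Ev 3: PC=0 idx=0 pred=N actual=N -> ctr[0]=0
Ev 4: PC=1 idx=1 pred=N actual=T -> ctr[1]=1
Ev 5: PC=7 idx=1 pred=N actual=T -> ctr[1]=2
Ev 6: PC=0 idx=0 pred=N actual=T -> ctr[0]=1
Ev 7: PC=1 idx=1 pred=T actual=T -> ctr[1]=3
Ev 8: PC=0 idx=0 pred=N actual=T -> ctr[0]=2
Ev 9: PC=7 idx=1 pred=T actual=N -> ctr[1]=2
Ev 10: PC=1 idx=1 pred=T actual=N -> ctr[1]=1
Ev 11: PC=7 idx=1 pred=N actual=N -> ctr[1]=0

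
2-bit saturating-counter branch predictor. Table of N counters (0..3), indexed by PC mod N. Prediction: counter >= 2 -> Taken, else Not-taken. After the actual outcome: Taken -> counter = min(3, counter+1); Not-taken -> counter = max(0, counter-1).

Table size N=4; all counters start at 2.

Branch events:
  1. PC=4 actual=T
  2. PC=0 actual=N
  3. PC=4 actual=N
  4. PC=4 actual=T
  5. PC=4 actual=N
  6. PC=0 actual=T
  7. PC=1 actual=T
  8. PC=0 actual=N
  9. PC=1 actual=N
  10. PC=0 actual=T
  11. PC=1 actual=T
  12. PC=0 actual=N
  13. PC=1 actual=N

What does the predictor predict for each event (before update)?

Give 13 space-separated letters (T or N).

Answer: T T T N T N T T T N T T T

Derivation:
Ev 1: PC=4 idx=0 pred=T actual=T -> ctr[0]=3
Ev 2: PC=0 idx=0 pred=T actual=N -> ctr[0]=2
Ev 3: PC=4 idx=0 pred=T actual=N -> ctr[0]=1
Ev 4: PC=4 idx=0 pred=N actual=T -> ctr[0]=2
Ev 5: PC=4 idx=0 pred=T actual=N -> ctr[0]=1
Ev 6: PC=0 idx=0 pred=N actual=T -> ctr[0]=2
Ev 7: PC=1 idx=1 pred=T actual=T -> ctr[1]=3
Ev 8: PC=0 idx=0 pred=T actual=N -> ctr[0]=1
Ev 9: PC=1 idx=1 pred=T actual=N -> ctr[1]=2
Ev 10: PC=0 idx=0 pred=N actual=T -> ctr[0]=2
Ev 11: PC=1 idx=1 pred=T actual=T -> ctr[1]=3
Ev 12: PC=0 idx=0 pred=T actual=N -> ctr[0]=1
Ev 13: PC=1 idx=1 pred=T actual=N -> ctr[1]=2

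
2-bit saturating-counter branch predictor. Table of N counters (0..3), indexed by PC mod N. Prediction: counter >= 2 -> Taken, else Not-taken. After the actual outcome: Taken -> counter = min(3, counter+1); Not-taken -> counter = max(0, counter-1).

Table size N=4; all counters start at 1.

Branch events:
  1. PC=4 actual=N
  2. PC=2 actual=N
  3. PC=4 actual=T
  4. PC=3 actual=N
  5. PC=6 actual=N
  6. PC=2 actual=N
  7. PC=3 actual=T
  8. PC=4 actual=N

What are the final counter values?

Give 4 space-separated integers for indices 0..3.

Answer: 0 1 0 1

Derivation:
Ev 1: PC=4 idx=0 pred=N actual=N -> ctr[0]=0
Ev 2: PC=2 idx=2 pred=N actual=N -> ctr[2]=0
Ev 3: PC=4 idx=0 pred=N actual=T -> ctr[0]=1
Ev 4: PC=3 idx=3 pred=N actual=N -> ctr[3]=0
Ev 5: PC=6 idx=2 pred=N actual=N -> ctr[2]=0
Ev 6: PC=2 idx=2 pred=N actual=N -> ctr[2]=0
Ev 7: PC=3 idx=3 pred=N actual=T -> ctr[3]=1
Ev 8: PC=4 idx=0 pred=N actual=N -> ctr[0]=0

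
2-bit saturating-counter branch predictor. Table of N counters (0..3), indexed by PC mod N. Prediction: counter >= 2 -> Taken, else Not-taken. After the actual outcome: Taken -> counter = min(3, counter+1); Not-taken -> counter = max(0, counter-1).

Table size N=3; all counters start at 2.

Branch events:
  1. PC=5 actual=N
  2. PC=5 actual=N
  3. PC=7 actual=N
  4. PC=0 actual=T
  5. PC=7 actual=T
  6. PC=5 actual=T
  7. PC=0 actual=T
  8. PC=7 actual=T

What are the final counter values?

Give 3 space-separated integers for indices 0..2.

Ev 1: PC=5 idx=2 pred=T actual=N -> ctr[2]=1
Ev 2: PC=5 idx=2 pred=N actual=N -> ctr[2]=0
Ev 3: PC=7 idx=1 pred=T actual=N -> ctr[1]=1
Ev 4: PC=0 idx=0 pred=T actual=T -> ctr[0]=3
Ev 5: PC=7 idx=1 pred=N actual=T -> ctr[1]=2
Ev 6: PC=5 idx=2 pred=N actual=T -> ctr[2]=1
Ev 7: PC=0 idx=0 pred=T actual=T -> ctr[0]=3
Ev 8: PC=7 idx=1 pred=T actual=T -> ctr[1]=3

Answer: 3 3 1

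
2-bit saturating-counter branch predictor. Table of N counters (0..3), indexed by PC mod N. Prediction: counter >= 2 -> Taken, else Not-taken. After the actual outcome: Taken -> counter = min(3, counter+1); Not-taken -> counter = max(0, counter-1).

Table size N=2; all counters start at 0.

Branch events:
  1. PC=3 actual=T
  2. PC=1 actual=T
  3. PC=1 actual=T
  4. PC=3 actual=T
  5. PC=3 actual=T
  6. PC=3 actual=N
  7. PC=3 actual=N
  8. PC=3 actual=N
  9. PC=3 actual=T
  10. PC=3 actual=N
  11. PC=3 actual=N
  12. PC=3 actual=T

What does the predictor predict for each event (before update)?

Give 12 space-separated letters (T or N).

Ev 1: PC=3 idx=1 pred=N actual=T -> ctr[1]=1
Ev 2: PC=1 idx=1 pred=N actual=T -> ctr[1]=2
Ev 3: PC=1 idx=1 pred=T actual=T -> ctr[1]=3
Ev 4: PC=3 idx=1 pred=T actual=T -> ctr[1]=3
Ev 5: PC=3 idx=1 pred=T actual=T -> ctr[1]=3
Ev 6: PC=3 idx=1 pred=T actual=N -> ctr[1]=2
Ev 7: PC=3 idx=1 pred=T actual=N -> ctr[1]=1
Ev 8: PC=3 idx=1 pred=N actual=N -> ctr[1]=0
Ev 9: PC=3 idx=1 pred=N actual=T -> ctr[1]=1
Ev 10: PC=3 idx=1 pred=N actual=N -> ctr[1]=0
Ev 11: PC=3 idx=1 pred=N actual=N -> ctr[1]=0
Ev 12: PC=3 idx=1 pred=N actual=T -> ctr[1]=1

Answer: N N T T T T T N N N N N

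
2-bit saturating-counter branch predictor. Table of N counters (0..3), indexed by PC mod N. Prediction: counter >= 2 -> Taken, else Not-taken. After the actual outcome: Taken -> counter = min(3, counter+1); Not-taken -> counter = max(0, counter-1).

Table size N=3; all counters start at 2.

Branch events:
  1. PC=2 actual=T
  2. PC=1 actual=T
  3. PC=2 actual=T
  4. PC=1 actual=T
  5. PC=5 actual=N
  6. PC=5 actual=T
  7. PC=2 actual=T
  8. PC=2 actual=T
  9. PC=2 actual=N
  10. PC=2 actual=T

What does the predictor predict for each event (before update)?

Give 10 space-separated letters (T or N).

Answer: T T T T T T T T T T

Derivation:
Ev 1: PC=2 idx=2 pred=T actual=T -> ctr[2]=3
Ev 2: PC=1 idx=1 pred=T actual=T -> ctr[1]=3
Ev 3: PC=2 idx=2 pred=T actual=T -> ctr[2]=3
Ev 4: PC=1 idx=1 pred=T actual=T -> ctr[1]=3
Ev 5: PC=5 idx=2 pred=T actual=N -> ctr[2]=2
Ev 6: PC=5 idx=2 pred=T actual=T -> ctr[2]=3
Ev 7: PC=2 idx=2 pred=T actual=T -> ctr[2]=3
Ev 8: PC=2 idx=2 pred=T actual=T -> ctr[2]=3
Ev 9: PC=2 idx=2 pred=T actual=N -> ctr[2]=2
Ev 10: PC=2 idx=2 pred=T actual=T -> ctr[2]=3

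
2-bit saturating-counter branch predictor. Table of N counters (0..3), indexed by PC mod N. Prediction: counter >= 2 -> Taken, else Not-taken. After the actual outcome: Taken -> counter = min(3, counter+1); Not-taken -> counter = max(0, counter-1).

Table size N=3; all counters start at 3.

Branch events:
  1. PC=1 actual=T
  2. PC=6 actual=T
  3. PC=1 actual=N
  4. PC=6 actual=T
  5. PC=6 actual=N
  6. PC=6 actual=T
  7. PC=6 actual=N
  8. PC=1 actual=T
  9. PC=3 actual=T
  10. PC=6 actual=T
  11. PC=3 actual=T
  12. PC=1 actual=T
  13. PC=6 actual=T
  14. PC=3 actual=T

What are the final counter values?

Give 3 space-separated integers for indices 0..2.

Ev 1: PC=1 idx=1 pred=T actual=T -> ctr[1]=3
Ev 2: PC=6 idx=0 pred=T actual=T -> ctr[0]=3
Ev 3: PC=1 idx=1 pred=T actual=N -> ctr[1]=2
Ev 4: PC=6 idx=0 pred=T actual=T -> ctr[0]=3
Ev 5: PC=6 idx=0 pred=T actual=N -> ctr[0]=2
Ev 6: PC=6 idx=0 pred=T actual=T -> ctr[0]=3
Ev 7: PC=6 idx=0 pred=T actual=N -> ctr[0]=2
Ev 8: PC=1 idx=1 pred=T actual=T -> ctr[1]=3
Ev 9: PC=3 idx=0 pred=T actual=T -> ctr[0]=3
Ev 10: PC=6 idx=0 pred=T actual=T -> ctr[0]=3
Ev 11: PC=3 idx=0 pred=T actual=T -> ctr[0]=3
Ev 12: PC=1 idx=1 pred=T actual=T -> ctr[1]=3
Ev 13: PC=6 idx=0 pred=T actual=T -> ctr[0]=3
Ev 14: PC=3 idx=0 pred=T actual=T -> ctr[0]=3

Answer: 3 3 3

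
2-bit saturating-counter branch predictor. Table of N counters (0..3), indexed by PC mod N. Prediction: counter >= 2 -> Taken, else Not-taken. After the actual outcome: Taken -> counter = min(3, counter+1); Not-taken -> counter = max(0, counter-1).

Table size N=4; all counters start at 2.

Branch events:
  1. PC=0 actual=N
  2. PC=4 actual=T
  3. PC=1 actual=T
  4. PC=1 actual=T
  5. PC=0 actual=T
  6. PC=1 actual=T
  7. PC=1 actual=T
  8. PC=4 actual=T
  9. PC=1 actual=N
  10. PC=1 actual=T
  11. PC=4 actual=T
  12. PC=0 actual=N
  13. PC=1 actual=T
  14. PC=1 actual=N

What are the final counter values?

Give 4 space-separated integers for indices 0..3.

Ev 1: PC=0 idx=0 pred=T actual=N -> ctr[0]=1
Ev 2: PC=4 idx=0 pred=N actual=T -> ctr[0]=2
Ev 3: PC=1 idx=1 pred=T actual=T -> ctr[1]=3
Ev 4: PC=1 idx=1 pred=T actual=T -> ctr[1]=3
Ev 5: PC=0 idx=0 pred=T actual=T -> ctr[0]=3
Ev 6: PC=1 idx=1 pred=T actual=T -> ctr[1]=3
Ev 7: PC=1 idx=1 pred=T actual=T -> ctr[1]=3
Ev 8: PC=4 idx=0 pred=T actual=T -> ctr[0]=3
Ev 9: PC=1 idx=1 pred=T actual=N -> ctr[1]=2
Ev 10: PC=1 idx=1 pred=T actual=T -> ctr[1]=3
Ev 11: PC=4 idx=0 pred=T actual=T -> ctr[0]=3
Ev 12: PC=0 idx=0 pred=T actual=N -> ctr[0]=2
Ev 13: PC=1 idx=1 pred=T actual=T -> ctr[1]=3
Ev 14: PC=1 idx=1 pred=T actual=N -> ctr[1]=2

Answer: 2 2 2 2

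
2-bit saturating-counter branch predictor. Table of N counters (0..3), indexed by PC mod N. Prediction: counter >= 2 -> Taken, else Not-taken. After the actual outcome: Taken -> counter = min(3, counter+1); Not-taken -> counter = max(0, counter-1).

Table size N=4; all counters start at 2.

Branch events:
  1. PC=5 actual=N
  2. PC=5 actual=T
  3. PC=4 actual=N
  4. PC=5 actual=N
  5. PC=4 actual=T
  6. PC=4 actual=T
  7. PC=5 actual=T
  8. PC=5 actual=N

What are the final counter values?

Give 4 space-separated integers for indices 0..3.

Ev 1: PC=5 idx=1 pred=T actual=N -> ctr[1]=1
Ev 2: PC=5 idx=1 pred=N actual=T -> ctr[1]=2
Ev 3: PC=4 idx=0 pred=T actual=N -> ctr[0]=1
Ev 4: PC=5 idx=1 pred=T actual=N -> ctr[1]=1
Ev 5: PC=4 idx=0 pred=N actual=T -> ctr[0]=2
Ev 6: PC=4 idx=0 pred=T actual=T -> ctr[0]=3
Ev 7: PC=5 idx=1 pred=N actual=T -> ctr[1]=2
Ev 8: PC=5 idx=1 pred=T actual=N -> ctr[1]=1

Answer: 3 1 2 2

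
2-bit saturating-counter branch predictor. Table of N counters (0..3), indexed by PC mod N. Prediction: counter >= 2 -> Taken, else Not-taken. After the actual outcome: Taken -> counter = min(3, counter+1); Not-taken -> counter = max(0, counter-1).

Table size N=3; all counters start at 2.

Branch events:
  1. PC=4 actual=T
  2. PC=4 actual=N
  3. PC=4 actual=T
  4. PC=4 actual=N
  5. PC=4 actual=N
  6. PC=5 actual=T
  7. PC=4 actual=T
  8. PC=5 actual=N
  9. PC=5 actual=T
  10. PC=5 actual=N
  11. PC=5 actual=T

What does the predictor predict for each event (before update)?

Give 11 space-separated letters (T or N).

Answer: T T T T T T N T T T T

Derivation:
Ev 1: PC=4 idx=1 pred=T actual=T -> ctr[1]=3
Ev 2: PC=4 idx=1 pred=T actual=N -> ctr[1]=2
Ev 3: PC=4 idx=1 pred=T actual=T -> ctr[1]=3
Ev 4: PC=4 idx=1 pred=T actual=N -> ctr[1]=2
Ev 5: PC=4 idx=1 pred=T actual=N -> ctr[1]=1
Ev 6: PC=5 idx=2 pred=T actual=T -> ctr[2]=3
Ev 7: PC=4 idx=1 pred=N actual=T -> ctr[1]=2
Ev 8: PC=5 idx=2 pred=T actual=N -> ctr[2]=2
Ev 9: PC=5 idx=2 pred=T actual=T -> ctr[2]=3
Ev 10: PC=5 idx=2 pred=T actual=N -> ctr[2]=2
Ev 11: PC=5 idx=2 pred=T actual=T -> ctr[2]=3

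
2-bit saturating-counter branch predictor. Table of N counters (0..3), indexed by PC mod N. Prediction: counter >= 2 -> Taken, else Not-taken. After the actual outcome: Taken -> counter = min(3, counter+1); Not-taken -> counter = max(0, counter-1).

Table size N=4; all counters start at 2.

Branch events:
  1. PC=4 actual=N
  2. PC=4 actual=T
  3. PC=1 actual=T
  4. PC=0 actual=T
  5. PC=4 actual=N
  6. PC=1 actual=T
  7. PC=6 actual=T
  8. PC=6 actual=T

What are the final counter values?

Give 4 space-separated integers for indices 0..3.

Ev 1: PC=4 idx=0 pred=T actual=N -> ctr[0]=1
Ev 2: PC=4 idx=0 pred=N actual=T -> ctr[0]=2
Ev 3: PC=1 idx=1 pred=T actual=T -> ctr[1]=3
Ev 4: PC=0 idx=0 pred=T actual=T -> ctr[0]=3
Ev 5: PC=4 idx=0 pred=T actual=N -> ctr[0]=2
Ev 6: PC=1 idx=1 pred=T actual=T -> ctr[1]=3
Ev 7: PC=6 idx=2 pred=T actual=T -> ctr[2]=3
Ev 8: PC=6 idx=2 pred=T actual=T -> ctr[2]=3

Answer: 2 3 3 2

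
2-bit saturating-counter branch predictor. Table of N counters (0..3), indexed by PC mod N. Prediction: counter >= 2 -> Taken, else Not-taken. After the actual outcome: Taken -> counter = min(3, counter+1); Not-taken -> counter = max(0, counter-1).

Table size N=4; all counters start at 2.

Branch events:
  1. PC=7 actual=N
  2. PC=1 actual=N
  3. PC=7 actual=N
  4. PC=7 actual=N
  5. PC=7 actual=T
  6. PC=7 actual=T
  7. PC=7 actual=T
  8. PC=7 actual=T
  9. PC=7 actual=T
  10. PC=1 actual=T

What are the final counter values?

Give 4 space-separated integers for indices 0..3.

Ev 1: PC=7 idx=3 pred=T actual=N -> ctr[3]=1
Ev 2: PC=1 idx=1 pred=T actual=N -> ctr[1]=1
Ev 3: PC=7 idx=3 pred=N actual=N -> ctr[3]=0
Ev 4: PC=7 idx=3 pred=N actual=N -> ctr[3]=0
Ev 5: PC=7 idx=3 pred=N actual=T -> ctr[3]=1
Ev 6: PC=7 idx=3 pred=N actual=T -> ctr[3]=2
Ev 7: PC=7 idx=3 pred=T actual=T -> ctr[3]=3
Ev 8: PC=7 idx=3 pred=T actual=T -> ctr[3]=3
Ev 9: PC=7 idx=3 pred=T actual=T -> ctr[3]=3
Ev 10: PC=1 idx=1 pred=N actual=T -> ctr[1]=2

Answer: 2 2 2 3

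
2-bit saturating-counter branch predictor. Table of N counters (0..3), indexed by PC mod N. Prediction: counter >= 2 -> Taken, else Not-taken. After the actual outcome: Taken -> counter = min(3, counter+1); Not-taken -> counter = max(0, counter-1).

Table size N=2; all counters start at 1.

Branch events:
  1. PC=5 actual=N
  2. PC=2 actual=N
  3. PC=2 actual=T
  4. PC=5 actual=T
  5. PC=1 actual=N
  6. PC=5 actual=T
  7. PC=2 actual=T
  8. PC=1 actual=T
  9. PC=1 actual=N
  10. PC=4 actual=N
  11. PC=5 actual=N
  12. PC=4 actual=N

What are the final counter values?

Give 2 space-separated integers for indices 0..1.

Answer: 0 0

Derivation:
Ev 1: PC=5 idx=1 pred=N actual=N -> ctr[1]=0
Ev 2: PC=2 idx=0 pred=N actual=N -> ctr[0]=0
Ev 3: PC=2 idx=0 pred=N actual=T -> ctr[0]=1
Ev 4: PC=5 idx=1 pred=N actual=T -> ctr[1]=1
Ev 5: PC=1 idx=1 pred=N actual=N -> ctr[1]=0
Ev 6: PC=5 idx=1 pred=N actual=T -> ctr[1]=1
Ev 7: PC=2 idx=0 pred=N actual=T -> ctr[0]=2
Ev 8: PC=1 idx=1 pred=N actual=T -> ctr[1]=2
Ev 9: PC=1 idx=1 pred=T actual=N -> ctr[1]=1
Ev 10: PC=4 idx=0 pred=T actual=N -> ctr[0]=1
Ev 11: PC=5 idx=1 pred=N actual=N -> ctr[1]=0
Ev 12: PC=4 idx=0 pred=N actual=N -> ctr[0]=0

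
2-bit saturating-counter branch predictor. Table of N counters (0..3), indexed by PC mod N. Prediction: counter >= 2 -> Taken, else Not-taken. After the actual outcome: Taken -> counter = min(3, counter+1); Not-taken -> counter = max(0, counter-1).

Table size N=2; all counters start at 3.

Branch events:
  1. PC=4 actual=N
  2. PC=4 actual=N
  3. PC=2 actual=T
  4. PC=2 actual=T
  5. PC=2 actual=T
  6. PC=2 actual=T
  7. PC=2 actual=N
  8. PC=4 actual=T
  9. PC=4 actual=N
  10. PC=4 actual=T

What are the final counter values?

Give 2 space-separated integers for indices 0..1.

Ev 1: PC=4 idx=0 pred=T actual=N -> ctr[0]=2
Ev 2: PC=4 idx=0 pred=T actual=N -> ctr[0]=1
Ev 3: PC=2 idx=0 pred=N actual=T -> ctr[0]=2
Ev 4: PC=2 idx=0 pred=T actual=T -> ctr[0]=3
Ev 5: PC=2 idx=0 pred=T actual=T -> ctr[0]=3
Ev 6: PC=2 idx=0 pred=T actual=T -> ctr[0]=3
Ev 7: PC=2 idx=0 pred=T actual=N -> ctr[0]=2
Ev 8: PC=4 idx=0 pred=T actual=T -> ctr[0]=3
Ev 9: PC=4 idx=0 pred=T actual=N -> ctr[0]=2
Ev 10: PC=4 idx=0 pred=T actual=T -> ctr[0]=3

Answer: 3 3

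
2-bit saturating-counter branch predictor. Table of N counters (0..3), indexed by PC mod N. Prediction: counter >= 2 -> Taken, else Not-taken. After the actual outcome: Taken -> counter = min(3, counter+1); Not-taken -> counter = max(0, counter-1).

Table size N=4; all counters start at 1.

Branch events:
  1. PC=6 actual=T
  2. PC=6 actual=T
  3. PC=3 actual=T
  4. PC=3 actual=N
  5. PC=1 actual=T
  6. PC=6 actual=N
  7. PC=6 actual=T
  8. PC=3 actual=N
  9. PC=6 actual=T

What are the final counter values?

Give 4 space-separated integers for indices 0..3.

Ev 1: PC=6 idx=2 pred=N actual=T -> ctr[2]=2
Ev 2: PC=6 idx=2 pred=T actual=T -> ctr[2]=3
Ev 3: PC=3 idx=3 pred=N actual=T -> ctr[3]=2
Ev 4: PC=3 idx=3 pred=T actual=N -> ctr[3]=1
Ev 5: PC=1 idx=1 pred=N actual=T -> ctr[1]=2
Ev 6: PC=6 idx=2 pred=T actual=N -> ctr[2]=2
Ev 7: PC=6 idx=2 pred=T actual=T -> ctr[2]=3
Ev 8: PC=3 idx=3 pred=N actual=N -> ctr[3]=0
Ev 9: PC=6 idx=2 pred=T actual=T -> ctr[2]=3

Answer: 1 2 3 0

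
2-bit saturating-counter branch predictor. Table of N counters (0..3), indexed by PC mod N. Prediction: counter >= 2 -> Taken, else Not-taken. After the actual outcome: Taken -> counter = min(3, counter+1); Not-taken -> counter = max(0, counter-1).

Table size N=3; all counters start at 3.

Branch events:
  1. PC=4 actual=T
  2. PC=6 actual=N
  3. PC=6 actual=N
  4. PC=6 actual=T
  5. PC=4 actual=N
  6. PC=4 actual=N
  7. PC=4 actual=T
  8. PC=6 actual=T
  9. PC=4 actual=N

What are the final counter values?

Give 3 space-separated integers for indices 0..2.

Answer: 3 1 3

Derivation:
Ev 1: PC=4 idx=1 pred=T actual=T -> ctr[1]=3
Ev 2: PC=6 idx=0 pred=T actual=N -> ctr[0]=2
Ev 3: PC=6 idx=0 pred=T actual=N -> ctr[0]=1
Ev 4: PC=6 idx=0 pred=N actual=T -> ctr[0]=2
Ev 5: PC=4 idx=1 pred=T actual=N -> ctr[1]=2
Ev 6: PC=4 idx=1 pred=T actual=N -> ctr[1]=1
Ev 7: PC=4 idx=1 pred=N actual=T -> ctr[1]=2
Ev 8: PC=6 idx=0 pred=T actual=T -> ctr[0]=3
Ev 9: PC=4 idx=1 pred=T actual=N -> ctr[1]=1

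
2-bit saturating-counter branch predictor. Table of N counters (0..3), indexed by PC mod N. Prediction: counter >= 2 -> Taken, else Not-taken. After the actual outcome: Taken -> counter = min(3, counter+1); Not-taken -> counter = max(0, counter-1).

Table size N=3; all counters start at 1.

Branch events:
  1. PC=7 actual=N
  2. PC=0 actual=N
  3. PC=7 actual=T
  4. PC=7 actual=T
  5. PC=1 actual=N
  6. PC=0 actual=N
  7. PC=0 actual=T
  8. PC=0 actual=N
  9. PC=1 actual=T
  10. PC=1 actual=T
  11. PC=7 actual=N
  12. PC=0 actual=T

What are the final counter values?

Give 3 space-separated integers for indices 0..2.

Answer: 1 2 1

Derivation:
Ev 1: PC=7 idx=1 pred=N actual=N -> ctr[1]=0
Ev 2: PC=0 idx=0 pred=N actual=N -> ctr[0]=0
Ev 3: PC=7 idx=1 pred=N actual=T -> ctr[1]=1
Ev 4: PC=7 idx=1 pred=N actual=T -> ctr[1]=2
Ev 5: PC=1 idx=1 pred=T actual=N -> ctr[1]=1
Ev 6: PC=0 idx=0 pred=N actual=N -> ctr[0]=0
Ev 7: PC=0 idx=0 pred=N actual=T -> ctr[0]=1
Ev 8: PC=0 idx=0 pred=N actual=N -> ctr[0]=0
Ev 9: PC=1 idx=1 pred=N actual=T -> ctr[1]=2
Ev 10: PC=1 idx=1 pred=T actual=T -> ctr[1]=3
Ev 11: PC=7 idx=1 pred=T actual=N -> ctr[1]=2
Ev 12: PC=0 idx=0 pred=N actual=T -> ctr[0]=1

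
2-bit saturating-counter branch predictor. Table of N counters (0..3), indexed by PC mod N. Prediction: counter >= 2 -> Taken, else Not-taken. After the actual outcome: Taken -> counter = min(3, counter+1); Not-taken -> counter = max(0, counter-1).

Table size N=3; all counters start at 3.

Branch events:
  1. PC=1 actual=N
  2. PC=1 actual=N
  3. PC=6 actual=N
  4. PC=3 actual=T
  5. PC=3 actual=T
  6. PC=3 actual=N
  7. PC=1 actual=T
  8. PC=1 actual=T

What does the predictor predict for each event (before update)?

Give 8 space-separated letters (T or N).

Answer: T T T T T T N T

Derivation:
Ev 1: PC=1 idx=1 pred=T actual=N -> ctr[1]=2
Ev 2: PC=1 idx=1 pred=T actual=N -> ctr[1]=1
Ev 3: PC=6 idx=0 pred=T actual=N -> ctr[0]=2
Ev 4: PC=3 idx=0 pred=T actual=T -> ctr[0]=3
Ev 5: PC=3 idx=0 pred=T actual=T -> ctr[0]=3
Ev 6: PC=3 idx=0 pred=T actual=N -> ctr[0]=2
Ev 7: PC=1 idx=1 pred=N actual=T -> ctr[1]=2
Ev 8: PC=1 idx=1 pred=T actual=T -> ctr[1]=3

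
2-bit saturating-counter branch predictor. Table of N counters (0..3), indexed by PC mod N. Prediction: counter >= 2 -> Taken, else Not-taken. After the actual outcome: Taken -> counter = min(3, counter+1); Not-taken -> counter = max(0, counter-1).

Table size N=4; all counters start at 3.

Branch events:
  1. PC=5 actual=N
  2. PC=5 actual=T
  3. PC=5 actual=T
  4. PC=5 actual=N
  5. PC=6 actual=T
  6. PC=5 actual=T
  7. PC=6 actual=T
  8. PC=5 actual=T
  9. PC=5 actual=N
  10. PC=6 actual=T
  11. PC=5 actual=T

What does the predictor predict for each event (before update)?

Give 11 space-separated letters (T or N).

Ev 1: PC=5 idx=1 pred=T actual=N -> ctr[1]=2
Ev 2: PC=5 idx=1 pred=T actual=T -> ctr[1]=3
Ev 3: PC=5 idx=1 pred=T actual=T -> ctr[1]=3
Ev 4: PC=5 idx=1 pred=T actual=N -> ctr[1]=2
Ev 5: PC=6 idx=2 pred=T actual=T -> ctr[2]=3
Ev 6: PC=5 idx=1 pred=T actual=T -> ctr[1]=3
Ev 7: PC=6 idx=2 pred=T actual=T -> ctr[2]=3
Ev 8: PC=5 idx=1 pred=T actual=T -> ctr[1]=3
Ev 9: PC=5 idx=1 pred=T actual=N -> ctr[1]=2
Ev 10: PC=6 idx=2 pred=T actual=T -> ctr[2]=3
Ev 11: PC=5 idx=1 pred=T actual=T -> ctr[1]=3

Answer: T T T T T T T T T T T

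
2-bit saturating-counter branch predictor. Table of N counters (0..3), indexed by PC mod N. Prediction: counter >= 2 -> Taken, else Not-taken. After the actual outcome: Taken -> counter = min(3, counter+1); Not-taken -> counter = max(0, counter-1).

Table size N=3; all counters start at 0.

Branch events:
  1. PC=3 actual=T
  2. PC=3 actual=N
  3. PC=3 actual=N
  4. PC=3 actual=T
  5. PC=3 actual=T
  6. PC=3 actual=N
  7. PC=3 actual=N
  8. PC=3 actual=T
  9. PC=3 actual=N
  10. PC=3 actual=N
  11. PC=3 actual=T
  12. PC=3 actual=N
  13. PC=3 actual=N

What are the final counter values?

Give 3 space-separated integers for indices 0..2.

Ev 1: PC=3 idx=0 pred=N actual=T -> ctr[0]=1
Ev 2: PC=3 idx=0 pred=N actual=N -> ctr[0]=0
Ev 3: PC=3 idx=0 pred=N actual=N -> ctr[0]=0
Ev 4: PC=3 idx=0 pred=N actual=T -> ctr[0]=1
Ev 5: PC=3 idx=0 pred=N actual=T -> ctr[0]=2
Ev 6: PC=3 idx=0 pred=T actual=N -> ctr[0]=1
Ev 7: PC=3 idx=0 pred=N actual=N -> ctr[0]=0
Ev 8: PC=3 idx=0 pred=N actual=T -> ctr[0]=1
Ev 9: PC=3 idx=0 pred=N actual=N -> ctr[0]=0
Ev 10: PC=3 idx=0 pred=N actual=N -> ctr[0]=0
Ev 11: PC=3 idx=0 pred=N actual=T -> ctr[0]=1
Ev 12: PC=3 idx=0 pred=N actual=N -> ctr[0]=0
Ev 13: PC=3 idx=0 pred=N actual=N -> ctr[0]=0

Answer: 0 0 0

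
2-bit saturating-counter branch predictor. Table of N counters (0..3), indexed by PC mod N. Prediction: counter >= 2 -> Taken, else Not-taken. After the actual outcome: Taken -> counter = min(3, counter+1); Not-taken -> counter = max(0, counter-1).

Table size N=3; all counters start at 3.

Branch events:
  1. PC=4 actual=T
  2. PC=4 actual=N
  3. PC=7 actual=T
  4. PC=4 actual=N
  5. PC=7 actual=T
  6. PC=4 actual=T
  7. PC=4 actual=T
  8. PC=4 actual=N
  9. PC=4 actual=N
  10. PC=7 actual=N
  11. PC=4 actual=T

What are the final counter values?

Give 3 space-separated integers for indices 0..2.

Ev 1: PC=4 idx=1 pred=T actual=T -> ctr[1]=3
Ev 2: PC=4 idx=1 pred=T actual=N -> ctr[1]=2
Ev 3: PC=7 idx=1 pred=T actual=T -> ctr[1]=3
Ev 4: PC=4 idx=1 pred=T actual=N -> ctr[1]=2
Ev 5: PC=7 idx=1 pred=T actual=T -> ctr[1]=3
Ev 6: PC=4 idx=1 pred=T actual=T -> ctr[1]=3
Ev 7: PC=4 idx=1 pred=T actual=T -> ctr[1]=3
Ev 8: PC=4 idx=1 pred=T actual=N -> ctr[1]=2
Ev 9: PC=4 idx=1 pred=T actual=N -> ctr[1]=1
Ev 10: PC=7 idx=1 pred=N actual=N -> ctr[1]=0
Ev 11: PC=4 idx=1 pred=N actual=T -> ctr[1]=1

Answer: 3 1 3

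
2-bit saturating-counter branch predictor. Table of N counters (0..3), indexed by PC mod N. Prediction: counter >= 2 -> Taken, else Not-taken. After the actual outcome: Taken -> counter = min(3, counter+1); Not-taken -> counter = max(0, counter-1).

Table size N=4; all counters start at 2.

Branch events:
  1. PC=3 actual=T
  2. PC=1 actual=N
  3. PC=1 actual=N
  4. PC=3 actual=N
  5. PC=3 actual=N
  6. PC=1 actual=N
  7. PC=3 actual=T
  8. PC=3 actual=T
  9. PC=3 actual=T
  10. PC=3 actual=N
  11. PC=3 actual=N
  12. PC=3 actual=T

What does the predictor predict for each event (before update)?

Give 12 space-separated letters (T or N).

Ev 1: PC=3 idx=3 pred=T actual=T -> ctr[3]=3
Ev 2: PC=1 idx=1 pred=T actual=N -> ctr[1]=1
Ev 3: PC=1 idx=1 pred=N actual=N -> ctr[1]=0
Ev 4: PC=3 idx=3 pred=T actual=N -> ctr[3]=2
Ev 5: PC=3 idx=3 pred=T actual=N -> ctr[3]=1
Ev 6: PC=1 idx=1 pred=N actual=N -> ctr[1]=0
Ev 7: PC=3 idx=3 pred=N actual=T -> ctr[3]=2
Ev 8: PC=3 idx=3 pred=T actual=T -> ctr[3]=3
Ev 9: PC=3 idx=3 pred=T actual=T -> ctr[3]=3
Ev 10: PC=3 idx=3 pred=T actual=N -> ctr[3]=2
Ev 11: PC=3 idx=3 pred=T actual=N -> ctr[3]=1
Ev 12: PC=3 idx=3 pred=N actual=T -> ctr[3]=2

Answer: T T N T T N N T T T T N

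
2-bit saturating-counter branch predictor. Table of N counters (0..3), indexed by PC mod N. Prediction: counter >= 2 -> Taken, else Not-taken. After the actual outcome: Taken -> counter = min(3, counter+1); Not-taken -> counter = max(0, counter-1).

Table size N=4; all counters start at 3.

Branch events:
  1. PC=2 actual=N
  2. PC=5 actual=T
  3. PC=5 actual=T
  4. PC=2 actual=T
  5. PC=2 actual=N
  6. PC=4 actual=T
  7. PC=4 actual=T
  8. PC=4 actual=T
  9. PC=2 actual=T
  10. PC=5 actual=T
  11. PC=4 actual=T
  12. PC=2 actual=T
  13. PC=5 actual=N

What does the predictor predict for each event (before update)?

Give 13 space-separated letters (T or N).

Answer: T T T T T T T T T T T T T

Derivation:
Ev 1: PC=2 idx=2 pred=T actual=N -> ctr[2]=2
Ev 2: PC=5 idx=1 pred=T actual=T -> ctr[1]=3
Ev 3: PC=5 idx=1 pred=T actual=T -> ctr[1]=3
Ev 4: PC=2 idx=2 pred=T actual=T -> ctr[2]=3
Ev 5: PC=2 idx=2 pred=T actual=N -> ctr[2]=2
Ev 6: PC=4 idx=0 pred=T actual=T -> ctr[0]=3
Ev 7: PC=4 idx=0 pred=T actual=T -> ctr[0]=3
Ev 8: PC=4 idx=0 pred=T actual=T -> ctr[0]=3
Ev 9: PC=2 idx=2 pred=T actual=T -> ctr[2]=3
Ev 10: PC=5 idx=1 pred=T actual=T -> ctr[1]=3
Ev 11: PC=4 idx=0 pred=T actual=T -> ctr[0]=3
Ev 12: PC=2 idx=2 pred=T actual=T -> ctr[2]=3
Ev 13: PC=5 idx=1 pred=T actual=N -> ctr[1]=2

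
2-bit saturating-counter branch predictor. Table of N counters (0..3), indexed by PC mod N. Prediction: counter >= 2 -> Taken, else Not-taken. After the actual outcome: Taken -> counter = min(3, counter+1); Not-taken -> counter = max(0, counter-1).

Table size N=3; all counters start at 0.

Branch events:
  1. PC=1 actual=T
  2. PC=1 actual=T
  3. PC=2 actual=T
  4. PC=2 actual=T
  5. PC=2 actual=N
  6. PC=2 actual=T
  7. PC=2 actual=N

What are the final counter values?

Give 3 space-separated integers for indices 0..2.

Ev 1: PC=1 idx=1 pred=N actual=T -> ctr[1]=1
Ev 2: PC=1 idx=1 pred=N actual=T -> ctr[1]=2
Ev 3: PC=2 idx=2 pred=N actual=T -> ctr[2]=1
Ev 4: PC=2 idx=2 pred=N actual=T -> ctr[2]=2
Ev 5: PC=2 idx=2 pred=T actual=N -> ctr[2]=1
Ev 6: PC=2 idx=2 pred=N actual=T -> ctr[2]=2
Ev 7: PC=2 idx=2 pred=T actual=N -> ctr[2]=1

Answer: 0 2 1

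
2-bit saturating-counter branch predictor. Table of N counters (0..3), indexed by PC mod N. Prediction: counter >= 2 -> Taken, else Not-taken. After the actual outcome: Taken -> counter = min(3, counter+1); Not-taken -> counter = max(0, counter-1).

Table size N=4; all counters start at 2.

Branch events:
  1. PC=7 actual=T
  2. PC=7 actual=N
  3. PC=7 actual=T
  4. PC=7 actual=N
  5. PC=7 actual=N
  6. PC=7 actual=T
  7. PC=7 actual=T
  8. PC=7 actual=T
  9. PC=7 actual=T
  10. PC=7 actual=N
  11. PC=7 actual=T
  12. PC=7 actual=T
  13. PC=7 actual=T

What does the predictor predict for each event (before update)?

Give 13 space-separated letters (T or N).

Answer: T T T T T N T T T T T T T

Derivation:
Ev 1: PC=7 idx=3 pred=T actual=T -> ctr[3]=3
Ev 2: PC=7 idx=3 pred=T actual=N -> ctr[3]=2
Ev 3: PC=7 idx=3 pred=T actual=T -> ctr[3]=3
Ev 4: PC=7 idx=3 pred=T actual=N -> ctr[3]=2
Ev 5: PC=7 idx=3 pred=T actual=N -> ctr[3]=1
Ev 6: PC=7 idx=3 pred=N actual=T -> ctr[3]=2
Ev 7: PC=7 idx=3 pred=T actual=T -> ctr[3]=3
Ev 8: PC=7 idx=3 pred=T actual=T -> ctr[3]=3
Ev 9: PC=7 idx=3 pred=T actual=T -> ctr[3]=3
Ev 10: PC=7 idx=3 pred=T actual=N -> ctr[3]=2
Ev 11: PC=7 idx=3 pred=T actual=T -> ctr[3]=3
Ev 12: PC=7 idx=3 pred=T actual=T -> ctr[3]=3
Ev 13: PC=7 idx=3 pred=T actual=T -> ctr[3]=3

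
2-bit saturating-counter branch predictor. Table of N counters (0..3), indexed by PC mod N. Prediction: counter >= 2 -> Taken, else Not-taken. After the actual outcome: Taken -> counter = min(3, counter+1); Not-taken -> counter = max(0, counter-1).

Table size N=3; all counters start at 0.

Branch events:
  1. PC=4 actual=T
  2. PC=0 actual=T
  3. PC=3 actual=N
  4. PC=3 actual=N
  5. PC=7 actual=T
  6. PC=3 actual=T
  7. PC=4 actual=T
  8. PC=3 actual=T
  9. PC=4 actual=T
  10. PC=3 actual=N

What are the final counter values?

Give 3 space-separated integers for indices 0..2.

Ev 1: PC=4 idx=1 pred=N actual=T -> ctr[1]=1
Ev 2: PC=0 idx=0 pred=N actual=T -> ctr[0]=1
Ev 3: PC=3 idx=0 pred=N actual=N -> ctr[0]=0
Ev 4: PC=3 idx=0 pred=N actual=N -> ctr[0]=0
Ev 5: PC=7 idx=1 pred=N actual=T -> ctr[1]=2
Ev 6: PC=3 idx=0 pred=N actual=T -> ctr[0]=1
Ev 7: PC=4 idx=1 pred=T actual=T -> ctr[1]=3
Ev 8: PC=3 idx=0 pred=N actual=T -> ctr[0]=2
Ev 9: PC=4 idx=1 pred=T actual=T -> ctr[1]=3
Ev 10: PC=3 idx=0 pred=T actual=N -> ctr[0]=1

Answer: 1 3 0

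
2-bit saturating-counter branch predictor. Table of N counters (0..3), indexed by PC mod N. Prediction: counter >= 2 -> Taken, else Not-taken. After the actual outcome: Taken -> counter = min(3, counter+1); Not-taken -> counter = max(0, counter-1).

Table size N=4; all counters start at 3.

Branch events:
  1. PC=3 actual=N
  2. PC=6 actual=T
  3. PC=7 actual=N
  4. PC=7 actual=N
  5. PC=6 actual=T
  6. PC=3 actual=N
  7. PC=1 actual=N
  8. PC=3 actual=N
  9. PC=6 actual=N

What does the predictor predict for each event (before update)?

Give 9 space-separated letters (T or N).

Answer: T T T N T N T N T

Derivation:
Ev 1: PC=3 idx=3 pred=T actual=N -> ctr[3]=2
Ev 2: PC=6 idx=2 pred=T actual=T -> ctr[2]=3
Ev 3: PC=7 idx=3 pred=T actual=N -> ctr[3]=1
Ev 4: PC=7 idx=3 pred=N actual=N -> ctr[3]=0
Ev 5: PC=6 idx=2 pred=T actual=T -> ctr[2]=3
Ev 6: PC=3 idx=3 pred=N actual=N -> ctr[3]=0
Ev 7: PC=1 idx=1 pred=T actual=N -> ctr[1]=2
Ev 8: PC=3 idx=3 pred=N actual=N -> ctr[3]=0
Ev 9: PC=6 idx=2 pred=T actual=N -> ctr[2]=2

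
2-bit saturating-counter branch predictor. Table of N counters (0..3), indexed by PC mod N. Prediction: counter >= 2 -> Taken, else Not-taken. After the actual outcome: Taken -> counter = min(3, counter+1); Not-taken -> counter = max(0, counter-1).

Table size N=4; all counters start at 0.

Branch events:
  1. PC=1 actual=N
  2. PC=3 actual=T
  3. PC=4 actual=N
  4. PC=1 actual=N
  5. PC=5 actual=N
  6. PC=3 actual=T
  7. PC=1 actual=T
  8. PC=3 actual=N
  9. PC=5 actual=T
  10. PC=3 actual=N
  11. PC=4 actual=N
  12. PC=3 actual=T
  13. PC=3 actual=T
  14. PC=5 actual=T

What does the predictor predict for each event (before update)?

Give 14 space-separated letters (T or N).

Answer: N N N N N N N T N N N N N T

Derivation:
Ev 1: PC=1 idx=1 pred=N actual=N -> ctr[1]=0
Ev 2: PC=3 idx=3 pred=N actual=T -> ctr[3]=1
Ev 3: PC=4 idx=0 pred=N actual=N -> ctr[0]=0
Ev 4: PC=1 idx=1 pred=N actual=N -> ctr[1]=0
Ev 5: PC=5 idx=1 pred=N actual=N -> ctr[1]=0
Ev 6: PC=3 idx=3 pred=N actual=T -> ctr[3]=2
Ev 7: PC=1 idx=1 pred=N actual=T -> ctr[1]=1
Ev 8: PC=3 idx=3 pred=T actual=N -> ctr[3]=1
Ev 9: PC=5 idx=1 pred=N actual=T -> ctr[1]=2
Ev 10: PC=3 idx=3 pred=N actual=N -> ctr[3]=0
Ev 11: PC=4 idx=0 pred=N actual=N -> ctr[0]=0
Ev 12: PC=3 idx=3 pred=N actual=T -> ctr[3]=1
Ev 13: PC=3 idx=3 pred=N actual=T -> ctr[3]=2
Ev 14: PC=5 idx=1 pred=T actual=T -> ctr[1]=3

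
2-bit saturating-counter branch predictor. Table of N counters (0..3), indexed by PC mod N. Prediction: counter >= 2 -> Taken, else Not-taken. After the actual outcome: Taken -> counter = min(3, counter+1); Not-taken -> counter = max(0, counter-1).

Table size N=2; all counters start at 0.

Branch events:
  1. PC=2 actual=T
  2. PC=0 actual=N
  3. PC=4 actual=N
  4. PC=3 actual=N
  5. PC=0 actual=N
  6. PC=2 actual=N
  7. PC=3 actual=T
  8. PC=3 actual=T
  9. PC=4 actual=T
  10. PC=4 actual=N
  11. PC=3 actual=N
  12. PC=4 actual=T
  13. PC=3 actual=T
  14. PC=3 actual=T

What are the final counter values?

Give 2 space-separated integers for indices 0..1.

Answer: 1 3

Derivation:
Ev 1: PC=2 idx=0 pred=N actual=T -> ctr[0]=1
Ev 2: PC=0 idx=0 pred=N actual=N -> ctr[0]=0
Ev 3: PC=4 idx=0 pred=N actual=N -> ctr[0]=0
Ev 4: PC=3 idx=1 pred=N actual=N -> ctr[1]=0
Ev 5: PC=0 idx=0 pred=N actual=N -> ctr[0]=0
Ev 6: PC=2 idx=0 pred=N actual=N -> ctr[0]=0
Ev 7: PC=3 idx=1 pred=N actual=T -> ctr[1]=1
Ev 8: PC=3 idx=1 pred=N actual=T -> ctr[1]=2
Ev 9: PC=4 idx=0 pred=N actual=T -> ctr[0]=1
Ev 10: PC=4 idx=0 pred=N actual=N -> ctr[0]=0
Ev 11: PC=3 idx=1 pred=T actual=N -> ctr[1]=1
Ev 12: PC=4 idx=0 pred=N actual=T -> ctr[0]=1
Ev 13: PC=3 idx=1 pred=N actual=T -> ctr[1]=2
Ev 14: PC=3 idx=1 pred=T actual=T -> ctr[1]=3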